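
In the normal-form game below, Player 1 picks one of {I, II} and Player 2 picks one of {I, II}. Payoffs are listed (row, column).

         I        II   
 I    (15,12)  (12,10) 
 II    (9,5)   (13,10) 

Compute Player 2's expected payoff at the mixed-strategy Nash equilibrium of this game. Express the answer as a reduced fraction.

Player 1 mixes with probability p on I, chosen so Player 2 is indifferent: 12p + 5(1−p) = 10p + 10(1−p) gives p = 5/7.
Player 2's expected payoff is 12·5/7 + 5·2/7 = 10.

10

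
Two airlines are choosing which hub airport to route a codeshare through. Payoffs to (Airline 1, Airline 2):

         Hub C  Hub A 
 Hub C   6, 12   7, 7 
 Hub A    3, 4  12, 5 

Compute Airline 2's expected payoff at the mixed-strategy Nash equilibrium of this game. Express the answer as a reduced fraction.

16/3

Airline 1 mixes with probability p on Hub C, chosen so Airline 2 is indifferent: 12p + 4(1−p) = 7p + 5(1−p) gives p = 1/6.
Airline 2's expected payoff is 12·1/6 + 4·5/6 = 16/3.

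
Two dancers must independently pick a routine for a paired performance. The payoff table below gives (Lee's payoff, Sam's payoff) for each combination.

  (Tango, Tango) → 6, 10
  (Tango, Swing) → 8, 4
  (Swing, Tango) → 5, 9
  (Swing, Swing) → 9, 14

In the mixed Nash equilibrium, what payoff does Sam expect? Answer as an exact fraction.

Lee mixes with probability p on Tango, chosen so Sam is indifferent: 10p + 9(1−p) = 4p + 14(1−p) gives p = 5/11.
Sam's expected payoff is 10·5/11 + 9·6/11 = 104/11.

104/11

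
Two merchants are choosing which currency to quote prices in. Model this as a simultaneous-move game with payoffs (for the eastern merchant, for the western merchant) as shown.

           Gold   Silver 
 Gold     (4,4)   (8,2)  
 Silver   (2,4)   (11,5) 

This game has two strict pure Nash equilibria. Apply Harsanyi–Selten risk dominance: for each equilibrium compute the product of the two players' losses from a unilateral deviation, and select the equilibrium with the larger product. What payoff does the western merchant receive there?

At both Gold: the eastern merchant loses 4 − 2 = 2 by deviating; the western merchant loses 4 − 2 = 2. Product = 2·2 = 4.
At both Silver: the eastern merchant loses 11 − 8 = 3 by deviating; the western merchant loses 5 − 4 = 1. Product = 3·1 = 3.
4 > 3, so both Gold is risk-dominant. The western merchant's payoff there is 4.

4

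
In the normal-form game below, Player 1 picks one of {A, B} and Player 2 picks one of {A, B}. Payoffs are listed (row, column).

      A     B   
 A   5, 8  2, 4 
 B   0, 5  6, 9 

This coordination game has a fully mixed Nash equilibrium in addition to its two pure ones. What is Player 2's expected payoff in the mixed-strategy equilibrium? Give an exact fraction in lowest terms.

Player 1 mixes with probability p on A, chosen so Player 2 is indifferent: 8p + 5(1−p) = 4p + 9(1−p) gives p = 1/2.
Player 2's expected payoff is 8·1/2 + 5·1/2 = 13/2.

13/2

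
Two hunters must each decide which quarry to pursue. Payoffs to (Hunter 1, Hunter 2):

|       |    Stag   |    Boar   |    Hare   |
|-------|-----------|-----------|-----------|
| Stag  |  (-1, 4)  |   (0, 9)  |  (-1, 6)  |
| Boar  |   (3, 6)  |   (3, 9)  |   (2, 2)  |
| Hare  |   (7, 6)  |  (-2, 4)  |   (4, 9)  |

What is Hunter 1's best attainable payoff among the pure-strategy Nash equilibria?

4

Both Boar is a pure NE (Hunter 1: 3 ≥ 0; Hunter 2: 9 ≥ 6). Hunter 1 gets 3.
Both Hare is a pure NE (Hunter 1: 4 ≥ 2; Hunter 2: 9 ≥ 6). Hunter 1 gets 4.
Every other cell has a profitable deviation for at least one player. Highest of {3, 4} is 4.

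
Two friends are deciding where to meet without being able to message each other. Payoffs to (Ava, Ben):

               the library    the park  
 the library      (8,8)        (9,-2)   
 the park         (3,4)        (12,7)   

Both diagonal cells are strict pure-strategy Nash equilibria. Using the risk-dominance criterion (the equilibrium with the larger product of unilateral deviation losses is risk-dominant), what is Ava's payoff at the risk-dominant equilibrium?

8

At both the library: Ava loses 8 − 3 = 5 by deviating; Ben loses 8 − (-2) = 10. Product = 5·10 = 50.
At both the park: Ava loses 12 − 9 = 3 by deviating; Ben loses 7 − 4 = 3. Product = 3·3 = 9.
50 > 9, so both the library is risk-dominant. Ava's payoff there is 8.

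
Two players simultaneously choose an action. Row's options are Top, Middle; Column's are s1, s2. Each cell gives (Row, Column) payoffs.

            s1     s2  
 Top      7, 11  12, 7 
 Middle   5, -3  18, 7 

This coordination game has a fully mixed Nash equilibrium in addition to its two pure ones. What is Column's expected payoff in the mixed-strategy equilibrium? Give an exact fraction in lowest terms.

Row mixes with probability p on Top, chosen so Column is indifferent: 11p + (-3)(1−p) = 7p + 7(1−p) gives p = 5/7.
Column's expected payoff is 11·5/7 + (-3)·2/7 = 7.

7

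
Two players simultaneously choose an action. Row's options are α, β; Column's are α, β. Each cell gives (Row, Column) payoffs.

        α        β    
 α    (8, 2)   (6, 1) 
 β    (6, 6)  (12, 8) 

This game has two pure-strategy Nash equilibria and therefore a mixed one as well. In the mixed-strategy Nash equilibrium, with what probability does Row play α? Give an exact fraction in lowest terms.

2/3

Row's mix p on α must make Column indifferent between α and β.
Column's payoff from α: 2p + 6(1−p). From β: 1p + 8(1−p).
Set equal: 1p = 2(1−p) → p = 2/3.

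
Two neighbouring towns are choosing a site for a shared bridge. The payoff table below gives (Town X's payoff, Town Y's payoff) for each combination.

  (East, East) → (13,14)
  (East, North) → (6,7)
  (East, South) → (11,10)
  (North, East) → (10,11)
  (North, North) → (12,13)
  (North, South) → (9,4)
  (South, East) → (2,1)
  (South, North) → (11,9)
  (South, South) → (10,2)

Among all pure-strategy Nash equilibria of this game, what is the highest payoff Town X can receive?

Both East is a pure NE (Town X: 13 ≥ 10; Town Y: 14 ≥ 10). Town X gets 13.
Both North is a pure NE (Town X: 12 ≥ 11; Town Y: 13 ≥ 11). Town X gets 12.
Every other cell has a profitable deviation for at least one player. Highest of {13, 12} is 13.

13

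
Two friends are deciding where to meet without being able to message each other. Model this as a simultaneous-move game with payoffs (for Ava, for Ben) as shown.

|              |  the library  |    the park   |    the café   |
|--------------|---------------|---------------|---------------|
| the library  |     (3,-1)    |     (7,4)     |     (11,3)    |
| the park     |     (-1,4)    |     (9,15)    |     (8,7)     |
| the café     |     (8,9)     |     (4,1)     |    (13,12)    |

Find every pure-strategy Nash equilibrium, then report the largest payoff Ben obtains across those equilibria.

15

Both the park is a pure NE (Ava: 9 ≥ 7; Ben: 15 ≥ 7). Ben gets 15.
Both the café is a pure NE (Ava: 13 ≥ 11; Ben: 12 ≥ 9). Ben gets 12.
Every other cell has a profitable deviation for at least one player. Highest of {15, 12} is 15.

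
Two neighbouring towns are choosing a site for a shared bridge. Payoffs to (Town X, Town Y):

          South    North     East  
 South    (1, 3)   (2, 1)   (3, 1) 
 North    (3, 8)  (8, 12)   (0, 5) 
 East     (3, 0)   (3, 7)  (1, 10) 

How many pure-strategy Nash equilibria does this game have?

1

Both North: Town X gets 8 (best alternative 3); Town Y gets 12 (best alternative 8). Neither deviates — NE.
Both South is not a NE: Town X would switch to North (3 > 1).
No other cell survives both best-response checks, so there is 1 pure NE.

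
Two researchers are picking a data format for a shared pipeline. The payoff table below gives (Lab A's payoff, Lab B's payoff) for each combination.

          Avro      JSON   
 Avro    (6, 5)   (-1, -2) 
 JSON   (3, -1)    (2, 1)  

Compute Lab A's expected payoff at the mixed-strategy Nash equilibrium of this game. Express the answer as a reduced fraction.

5/2

Lab B mixes with probability q on Avro, chosen so Lab A is indifferent: 6q + (-1)(1−q) = 3q + 2(1−q) gives q = 1/2.
Lab A's expected payoff (from either row, since indifferent) is 6·1/2 + (-1)·1/2 = 5/2.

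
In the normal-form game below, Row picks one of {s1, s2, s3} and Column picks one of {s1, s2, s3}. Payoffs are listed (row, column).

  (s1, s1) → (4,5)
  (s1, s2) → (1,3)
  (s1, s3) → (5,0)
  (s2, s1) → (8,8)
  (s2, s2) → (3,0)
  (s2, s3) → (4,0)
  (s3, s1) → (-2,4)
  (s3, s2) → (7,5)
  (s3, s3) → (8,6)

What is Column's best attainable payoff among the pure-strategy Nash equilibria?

8

(s2, s1) is a pure NE (Row: 8 ≥ 4; Column: 8 ≥ 0). Column gets 8.
Both s3 is a pure NE (Row: 8 ≥ 5; Column: 6 ≥ 5). Column gets 6.
Every other cell has a profitable deviation for at least one player. Highest of {8, 6} is 8.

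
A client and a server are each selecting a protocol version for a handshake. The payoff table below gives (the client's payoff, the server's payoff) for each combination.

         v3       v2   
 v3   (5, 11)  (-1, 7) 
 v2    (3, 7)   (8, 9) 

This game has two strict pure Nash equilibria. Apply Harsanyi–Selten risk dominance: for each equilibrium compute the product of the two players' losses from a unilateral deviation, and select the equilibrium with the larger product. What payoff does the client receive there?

8

At both v3: the client loses 5 − 3 = 2 by deviating; the server loses 11 − 7 = 4. Product = 2·4 = 8.
At both v2: the client loses 8 − (-1) = 9 by deviating; the server loses 9 − 7 = 2. Product = 9·2 = 18.
18 > 8, so both v2 is risk-dominant. The client's payoff there is 8.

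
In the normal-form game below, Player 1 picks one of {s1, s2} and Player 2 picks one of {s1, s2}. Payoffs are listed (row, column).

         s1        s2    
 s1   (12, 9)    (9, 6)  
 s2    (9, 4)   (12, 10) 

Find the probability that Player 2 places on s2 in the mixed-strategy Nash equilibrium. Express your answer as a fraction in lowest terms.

1/2

Player 2's mix q on s1 must make Player 1 indifferent between s1 and s2.
Player 1's payoff from s1: 12q + 9(1−q). From s2: 9q + 12(1−q).
Set equal: 3q = 3(1−q) → q = 3/6 = 1/2.
Probability on s2 is 1 − 1/2 = 1/2.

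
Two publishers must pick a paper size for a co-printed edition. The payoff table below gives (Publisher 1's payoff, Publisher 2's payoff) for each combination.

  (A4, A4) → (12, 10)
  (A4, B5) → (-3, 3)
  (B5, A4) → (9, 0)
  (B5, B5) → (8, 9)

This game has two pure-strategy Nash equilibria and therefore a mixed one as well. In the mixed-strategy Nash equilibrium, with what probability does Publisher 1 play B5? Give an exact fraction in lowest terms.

Publisher 1's mix p on A4 must make Publisher 2 indifferent between A4 and B5.
Publisher 2's payoff from A4: 10p + 0(1−p). From B5: 3p + 9(1−p).
Set equal: 7p = 9(1−p) → p = 9/16.
Probability on B5 is 1 − 9/16 = 7/16.

7/16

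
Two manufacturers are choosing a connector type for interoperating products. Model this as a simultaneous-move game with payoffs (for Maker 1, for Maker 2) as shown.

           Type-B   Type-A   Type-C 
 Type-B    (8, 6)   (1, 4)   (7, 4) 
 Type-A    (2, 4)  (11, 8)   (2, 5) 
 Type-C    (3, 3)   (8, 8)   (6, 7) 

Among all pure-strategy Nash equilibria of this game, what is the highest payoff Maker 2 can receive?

8

Both Type-B is a pure NE (Maker 1: 8 ≥ 3; Maker 2: 6 ≥ 4). Maker 2 gets 6.
Both Type-A is a pure NE (Maker 1: 11 ≥ 8; Maker 2: 8 ≥ 5). Maker 2 gets 8.
Every other cell has a profitable deviation for at least one player. Highest of {6, 8} is 8.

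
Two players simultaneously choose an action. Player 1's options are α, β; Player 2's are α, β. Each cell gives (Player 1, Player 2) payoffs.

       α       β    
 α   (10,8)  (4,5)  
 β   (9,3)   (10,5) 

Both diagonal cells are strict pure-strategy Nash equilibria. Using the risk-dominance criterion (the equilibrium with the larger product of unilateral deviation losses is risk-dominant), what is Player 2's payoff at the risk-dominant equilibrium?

At both α: Player 1 loses 10 − 9 = 1 by deviating; Player 2 loses 8 − 5 = 3. Product = 1·3 = 3.
At both β: Player 1 loses 10 − 4 = 6 by deviating; Player 2 loses 5 − 3 = 2. Product = 6·2 = 12.
12 > 3, so both β is risk-dominant. Player 2's payoff there is 5.

5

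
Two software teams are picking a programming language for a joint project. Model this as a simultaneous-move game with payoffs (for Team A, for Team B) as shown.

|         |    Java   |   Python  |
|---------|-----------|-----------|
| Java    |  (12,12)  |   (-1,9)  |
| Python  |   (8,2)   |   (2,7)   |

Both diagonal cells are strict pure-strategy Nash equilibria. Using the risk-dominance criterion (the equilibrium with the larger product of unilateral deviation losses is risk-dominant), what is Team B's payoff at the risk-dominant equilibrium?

7

At both Java: Team A loses 12 − 8 = 4 by deviating; Team B loses 12 − 9 = 3. Product = 4·3 = 12.
At both Python: Team A loses 2 − (-1) = 3 by deviating; Team B loses 7 − 2 = 5. Product = 3·5 = 15.
15 > 12, so both Python is risk-dominant. Team B's payoff there is 7.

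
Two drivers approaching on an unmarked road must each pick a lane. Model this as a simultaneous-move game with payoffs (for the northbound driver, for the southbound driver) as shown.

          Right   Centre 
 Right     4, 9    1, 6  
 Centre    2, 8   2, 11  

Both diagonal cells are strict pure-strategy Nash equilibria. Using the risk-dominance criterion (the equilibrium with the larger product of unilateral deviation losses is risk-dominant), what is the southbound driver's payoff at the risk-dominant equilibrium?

At both Right: the northbound driver loses 4 − 2 = 2 by deviating; the southbound driver loses 9 − 6 = 3. Product = 2·3 = 6.
At both Centre: the northbound driver loses 2 − 1 = 1 by deviating; the southbound driver loses 11 − 8 = 3. Product = 1·3 = 3.
6 > 3, so both Right is risk-dominant. The southbound driver's payoff there is 9.

9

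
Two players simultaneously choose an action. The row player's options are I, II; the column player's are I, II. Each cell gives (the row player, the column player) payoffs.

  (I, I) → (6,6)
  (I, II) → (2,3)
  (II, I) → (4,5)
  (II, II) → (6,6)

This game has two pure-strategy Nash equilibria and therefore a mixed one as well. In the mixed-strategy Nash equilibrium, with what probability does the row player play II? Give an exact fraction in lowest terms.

The row player's mix p on I must make the column player indifferent between I and II.
The column player's payoff from I: 6p + 5(1−p). From II: 3p + 6(1−p).
Set equal: 3p = 1(1−p) → p = 1/4.
Probability on II is 1 − 1/4 = 3/4.

3/4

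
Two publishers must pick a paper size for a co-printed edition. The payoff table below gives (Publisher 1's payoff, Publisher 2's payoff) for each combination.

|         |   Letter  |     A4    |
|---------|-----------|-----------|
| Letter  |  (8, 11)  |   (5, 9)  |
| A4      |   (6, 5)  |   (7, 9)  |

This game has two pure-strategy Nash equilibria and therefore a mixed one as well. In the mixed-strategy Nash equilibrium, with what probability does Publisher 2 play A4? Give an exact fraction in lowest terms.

Publisher 2's mix q on Letter must make Publisher 1 indifferent between Letter and A4.
Publisher 1's payoff from Letter: 8q + 5(1−q). From A4: 6q + 7(1−q).
Set equal: 2q = 2(1−q) → q = 2/4 = 1/2.
Probability on A4 is 1 − 1/2 = 1/2.

1/2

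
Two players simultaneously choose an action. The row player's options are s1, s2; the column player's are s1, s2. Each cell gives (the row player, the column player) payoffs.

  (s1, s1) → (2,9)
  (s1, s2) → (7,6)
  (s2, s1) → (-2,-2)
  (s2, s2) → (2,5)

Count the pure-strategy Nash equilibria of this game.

Both s1: the row player gets 2 (best alternative -2); the column player gets 9 (best alternative 6). Neither deviates — NE.
Both s2 is not a NE: the row player would switch to s1 (7 > 2).
No other cell survives both best-response checks, so there is 1 pure NE.

1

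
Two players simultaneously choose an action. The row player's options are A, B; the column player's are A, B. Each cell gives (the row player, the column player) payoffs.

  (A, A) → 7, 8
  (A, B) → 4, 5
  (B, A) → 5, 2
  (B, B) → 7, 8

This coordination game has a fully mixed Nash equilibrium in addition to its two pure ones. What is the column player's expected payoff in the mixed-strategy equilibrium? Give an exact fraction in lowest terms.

6

The row player mixes with probability p on A, chosen so the column player is indifferent: 8p + 2(1−p) = 5p + 8(1−p) gives p = 2/3.
The column player's expected payoff is 8·2/3 + 2·1/3 = 6.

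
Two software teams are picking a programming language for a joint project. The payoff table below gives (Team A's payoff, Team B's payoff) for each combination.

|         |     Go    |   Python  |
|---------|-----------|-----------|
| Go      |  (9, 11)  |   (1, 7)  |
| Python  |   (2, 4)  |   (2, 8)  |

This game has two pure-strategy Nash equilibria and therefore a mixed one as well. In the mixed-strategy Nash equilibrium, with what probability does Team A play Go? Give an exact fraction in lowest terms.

1/2

Team A's mix p on Go must make Team B indifferent between Go and Python.
Team B's payoff from Go: 11p + 4(1−p). From Python: 7p + 8(1−p).
Set equal: 4p = 4(1−p) → p = 4/8 = 1/2.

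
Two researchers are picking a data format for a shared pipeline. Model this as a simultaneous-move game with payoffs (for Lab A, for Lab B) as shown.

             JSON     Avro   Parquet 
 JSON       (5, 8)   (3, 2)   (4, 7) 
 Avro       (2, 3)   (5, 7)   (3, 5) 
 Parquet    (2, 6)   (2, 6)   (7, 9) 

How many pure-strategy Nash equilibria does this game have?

Both JSON: Lab A gets 5 (best alternative 2); Lab B gets 8 (best alternative 7). Neither deviates — NE.
Both Avro: Lab A gets 5 (best alternative 3); Lab B gets 7 (best alternative 5). Neither deviates — NE.
Both Parquet: Lab A gets 7 (best alternative 4); Lab B gets 9 (best alternative 6). Neither deviates — NE.
(JSON, Parquet) is not a NE: Lab A would switch to Parquet (7 > 4).
No other cell survives both best-response checks, so there are 3 pure NE.

3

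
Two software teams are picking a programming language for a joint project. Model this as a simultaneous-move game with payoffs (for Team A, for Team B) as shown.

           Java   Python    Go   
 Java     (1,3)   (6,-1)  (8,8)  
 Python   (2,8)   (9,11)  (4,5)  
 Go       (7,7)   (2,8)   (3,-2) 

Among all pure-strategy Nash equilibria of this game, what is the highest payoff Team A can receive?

(Java, Go) is a pure NE (Team A: 8 ≥ 4; Team B: 8 ≥ 3). Team A gets 8.
Both Python is a pure NE (Team A: 9 ≥ 6; Team B: 11 ≥ 8). Team A gets 9.
Every other cell has a profitable deviation for at least one player. Highest of {8, 9} is 9.

9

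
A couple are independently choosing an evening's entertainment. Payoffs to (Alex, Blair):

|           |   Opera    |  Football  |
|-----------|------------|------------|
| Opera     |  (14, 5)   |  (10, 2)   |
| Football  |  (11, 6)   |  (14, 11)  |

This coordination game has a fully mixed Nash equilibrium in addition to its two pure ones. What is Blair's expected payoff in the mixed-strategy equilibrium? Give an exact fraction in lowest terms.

43/8

Alex mixes with probability p on Opera, chosen so Blair is indifferent: 5p + 6(1−p) = 2p + 11(1−p) gives p = 5/8.
Blair's expected payoff is 5·5/8 + 6·3/8 = 43/8.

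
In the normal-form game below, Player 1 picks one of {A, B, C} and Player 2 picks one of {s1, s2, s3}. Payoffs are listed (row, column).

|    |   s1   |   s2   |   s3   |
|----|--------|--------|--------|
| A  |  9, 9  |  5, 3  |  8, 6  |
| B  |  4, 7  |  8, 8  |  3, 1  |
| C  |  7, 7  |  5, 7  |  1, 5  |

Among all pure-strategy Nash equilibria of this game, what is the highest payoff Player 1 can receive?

(A, s1) is a pure NE (Player 1: 9 ≥ 7; Player 2: 9 ≥ 6). Player 1 gets 9.
(B, s2) is a pure NE (Player 1: 8 ≥ 5; Player 2: 8 ≥ 7). Player 1 gets 8.
Every other cell has a profitable deviation for at least one player. Highest of {9, 8} is 9.

9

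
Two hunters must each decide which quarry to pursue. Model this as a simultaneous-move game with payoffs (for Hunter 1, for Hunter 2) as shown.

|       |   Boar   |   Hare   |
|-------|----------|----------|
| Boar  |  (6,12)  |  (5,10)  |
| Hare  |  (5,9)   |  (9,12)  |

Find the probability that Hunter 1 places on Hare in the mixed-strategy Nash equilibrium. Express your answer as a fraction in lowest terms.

Hunter 1's mix p on Boar must make Hunter 2 indifferent between Boar and Hare.
Hunter 2's payoff from Boar: 12p + 9(1−p). From Hare: 10p + 12(1−p).
Set equal: 2p = 3(1−p) → p = 3/5.
Probability on Hare is 1 − 3/5 = 2/5.

2/5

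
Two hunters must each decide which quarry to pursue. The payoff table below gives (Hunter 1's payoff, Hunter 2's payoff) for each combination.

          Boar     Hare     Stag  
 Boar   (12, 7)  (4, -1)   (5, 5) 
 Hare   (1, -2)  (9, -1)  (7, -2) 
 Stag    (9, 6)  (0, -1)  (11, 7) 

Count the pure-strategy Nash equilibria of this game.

3

Both Boar: Hunter 1 gets 12 (best alternative 9); Hunter 2 gets 7 (best alternative 5). Neither deviates — NE.
Both Hare: Hunter 1 gets 9 (best alternative 4); Hunter 2 gets -1 (best alternative -2). Neither deviates — NE.
Both Stag: Hunter 1 gets 11 (best alternative 7); Hunter 2 gets 7 (best alternative 6). Neither deviates — NE.
(Stag, Hare) is not a NE: Hunter 1 would switch to Hare (9 > 0).
No other cell survives both best-response checks, so there are 3 pure NE.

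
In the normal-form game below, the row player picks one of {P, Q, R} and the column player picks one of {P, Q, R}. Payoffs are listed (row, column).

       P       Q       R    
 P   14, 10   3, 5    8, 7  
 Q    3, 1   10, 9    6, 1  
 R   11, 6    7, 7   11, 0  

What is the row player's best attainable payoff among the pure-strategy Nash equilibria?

Both P is a pure NE (the row player: 14 ≥ 11; the column player: 10 ≥ 7). The row player gets 14.
Both Q is a pure NE (the row player: 10 ≥ 7; the column player: 9 ≥ 1). The row player gets 10.
Every other cell has a profitable deviation for at least one player. Highest of {14, 10} is 14.

14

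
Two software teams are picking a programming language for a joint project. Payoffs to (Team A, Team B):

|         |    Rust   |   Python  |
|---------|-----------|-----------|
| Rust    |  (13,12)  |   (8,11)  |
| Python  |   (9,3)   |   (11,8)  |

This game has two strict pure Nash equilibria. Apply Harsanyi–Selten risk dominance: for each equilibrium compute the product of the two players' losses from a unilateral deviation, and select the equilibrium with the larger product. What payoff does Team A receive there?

11

At both Rust: Team A loses 13 − 9 = 4 by deviating; Team B loses 12 − 11 = 1. Product = 4·1 = 4.
At both Python: Team A loses 11 − 8 = 3 by deviating; Team B loses 8 − 3 = 5. Product = 3·5 = 15.
15 > 4, so both Python is risk-dominant. Team A's payoff there is 11.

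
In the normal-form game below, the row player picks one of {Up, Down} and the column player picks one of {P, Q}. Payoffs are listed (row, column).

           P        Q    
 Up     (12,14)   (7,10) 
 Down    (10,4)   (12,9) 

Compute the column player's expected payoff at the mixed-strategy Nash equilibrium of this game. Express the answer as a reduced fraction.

The row player mixes with probability p on Up, chosen so the column player is indifferent: 14p + 4(1−p) = 10p + 9(1−p) gives p = 5/9.
The column player's expected payoff is 14·5/9 + 4·4/9 = 86/9.

86/9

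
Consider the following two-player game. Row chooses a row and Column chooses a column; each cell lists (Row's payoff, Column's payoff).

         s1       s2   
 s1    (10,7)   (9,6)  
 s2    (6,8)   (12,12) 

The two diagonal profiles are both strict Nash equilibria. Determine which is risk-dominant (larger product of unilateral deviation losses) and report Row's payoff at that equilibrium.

At both s1: Row loses 10 − 6 = 4 by deviating; Column loses 7 − 6 = 1. Product = 4·1 = 4.
At both s2: Row loses 12 − 9 = 3 by deviating; Column loses 12 − 8 = 4. Product = 3·4 = 12.
12 > 4, so both s2 is risk-dominant. Row's payoff there is 12.

12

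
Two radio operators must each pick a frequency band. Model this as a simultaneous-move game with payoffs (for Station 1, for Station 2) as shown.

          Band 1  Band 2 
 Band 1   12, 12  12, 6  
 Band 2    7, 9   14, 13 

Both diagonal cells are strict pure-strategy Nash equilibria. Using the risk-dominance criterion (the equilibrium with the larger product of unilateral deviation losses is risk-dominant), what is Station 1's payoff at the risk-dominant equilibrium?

12

At both Band 1: Station 1 loses 12 − 7 = 5 by deviating; Station 2 loses 12 − 6 = 6. Product = 5·6 = 30.
At both Band 2: Station 1 loses 14 − 12 = 2 by deviating; Station 2 loses 13 − 9 = 4. Product = 2·4 = 8.
30 > 8, so both Band 1 is risk-dominant. Station 1's payoff there is 12.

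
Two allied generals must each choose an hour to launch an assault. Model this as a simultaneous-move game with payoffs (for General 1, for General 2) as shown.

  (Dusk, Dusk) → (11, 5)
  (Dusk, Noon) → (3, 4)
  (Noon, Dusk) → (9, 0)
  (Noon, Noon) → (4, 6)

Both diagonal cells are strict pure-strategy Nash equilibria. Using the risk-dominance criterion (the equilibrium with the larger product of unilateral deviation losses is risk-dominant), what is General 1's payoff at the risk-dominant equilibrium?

4

At both Dusk: General 1 loses 11 − 9 = 2 by deviating; General 2 loses 5 − 4 = 1. Product = 2·1 = 2.
At both Noon: General 1 loses 4 − 3 = 1 by deviating; General 2 loses 6 − 0 = 6. Product = 1·6 = 6.
6 > 2, so both Noon is risk-dominant. General 1's payoff there is 4.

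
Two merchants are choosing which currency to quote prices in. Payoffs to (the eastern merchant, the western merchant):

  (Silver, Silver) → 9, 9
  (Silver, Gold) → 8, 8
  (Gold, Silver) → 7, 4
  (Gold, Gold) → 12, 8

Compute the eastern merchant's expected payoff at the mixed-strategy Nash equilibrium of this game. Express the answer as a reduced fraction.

The western merchant mixes with probability q on Silver, chosen so the eastern merchant is indifferent: 9q + 8(1−q) = 7q + 12(1−q) gives q = 2/3.
The eastern merchant's expected payoff (from either row, since indifferent) is 9·2/3 + 8·1/3 = 26/3.

26/3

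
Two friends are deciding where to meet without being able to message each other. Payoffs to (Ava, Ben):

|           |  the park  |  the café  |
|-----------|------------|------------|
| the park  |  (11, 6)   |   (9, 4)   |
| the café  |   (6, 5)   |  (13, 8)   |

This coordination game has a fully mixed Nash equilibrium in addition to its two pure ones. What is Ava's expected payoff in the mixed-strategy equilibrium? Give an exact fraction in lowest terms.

89/9

Ben mixes with probability q on the park, chosen so Ava is indifferent: 11q + 9(1−q) = 6q + 13(1−q) gives q = 4/9.
Ava's expected payoff (from either row, since indifferent) is 11·4/9 + 9·5/9 = 89/9.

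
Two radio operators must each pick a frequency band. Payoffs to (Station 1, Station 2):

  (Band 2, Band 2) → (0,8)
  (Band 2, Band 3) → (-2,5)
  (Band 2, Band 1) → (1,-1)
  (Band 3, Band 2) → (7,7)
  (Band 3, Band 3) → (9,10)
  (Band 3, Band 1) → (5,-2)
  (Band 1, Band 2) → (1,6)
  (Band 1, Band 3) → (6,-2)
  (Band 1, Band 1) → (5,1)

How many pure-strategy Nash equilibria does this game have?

Both Band 3: Station 1 gets 9 (best alternative 6); Station 2 gets 10 (best alternative 7). Neither deviates — NE.
Both Band 2 is not a NE: Station 1 would switch to Band 3 (7 > 0).
No other cell survives both best-response checks, so there is 1 pure NE.

1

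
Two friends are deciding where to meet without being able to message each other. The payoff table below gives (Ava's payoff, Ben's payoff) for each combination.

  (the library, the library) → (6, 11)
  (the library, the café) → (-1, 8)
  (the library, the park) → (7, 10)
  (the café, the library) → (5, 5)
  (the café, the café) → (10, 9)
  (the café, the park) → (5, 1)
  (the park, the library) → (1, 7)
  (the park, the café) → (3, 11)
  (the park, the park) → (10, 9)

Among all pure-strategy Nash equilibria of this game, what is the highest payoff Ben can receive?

11

Both the library is a pure NE (Ava: 6 ≥ 5; Ben: 11 ≥ 10). Ben gets 11.
Both the café is a pure NE (Ava: 10 ≥ 3; Ben: 9 ≥ 5). Ben gets 9.
Every other cell has a profitable deviation for at least one player. Highest of {11, 9} is 11.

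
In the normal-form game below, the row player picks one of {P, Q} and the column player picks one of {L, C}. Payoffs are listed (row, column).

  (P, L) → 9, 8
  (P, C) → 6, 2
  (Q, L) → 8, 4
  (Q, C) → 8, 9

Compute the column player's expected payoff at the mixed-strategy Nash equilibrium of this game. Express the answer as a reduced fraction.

The row player mixes with probability p on P, chosen so the column player is indifferent: 8p + 4(1−p) = 2p + 9(1−p) gives p = 5/11.
The column player's expected payoff is 8·5/11 + 4·6/11 = 64/11.

64/11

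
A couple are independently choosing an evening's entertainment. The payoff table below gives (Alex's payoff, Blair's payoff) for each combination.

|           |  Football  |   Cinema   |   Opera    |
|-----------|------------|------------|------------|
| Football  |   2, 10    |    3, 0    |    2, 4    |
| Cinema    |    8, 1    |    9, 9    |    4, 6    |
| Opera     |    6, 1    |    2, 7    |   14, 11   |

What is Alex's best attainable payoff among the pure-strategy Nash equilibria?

Both Cinema is a pure NE (Alex: 9 ≥ 3; Blair: 9 ≥ 6). Alex gets 9.
Both Opera is a pure NE (Alex: 14 ≥ 4; Blair: 11 ≥ 7). Alex gets 14.
Every other cell has a profitable deviation for at least one player. Highest of {9, 14} is 14.

14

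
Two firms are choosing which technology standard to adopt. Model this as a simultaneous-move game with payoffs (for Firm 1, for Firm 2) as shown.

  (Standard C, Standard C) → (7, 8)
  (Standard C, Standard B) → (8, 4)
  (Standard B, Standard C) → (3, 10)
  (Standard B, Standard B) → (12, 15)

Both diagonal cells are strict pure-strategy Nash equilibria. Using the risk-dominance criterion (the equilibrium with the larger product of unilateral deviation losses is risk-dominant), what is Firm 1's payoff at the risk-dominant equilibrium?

12

At both Standard C: Firm 1 loses 7 − 3 = 4 by deviating; Firm 2 loses 8 − 4 = 4. Product = 4·4 = 16.
At both Standard B: Firm 1 loses 12 − 8 = 4 by deviating; Firm 2 loses 15 − 10 = 5. Product = 4·5 = 20.
20 > 16, so both Standard B is risk-dominant. Firm 1's payoff there is 12.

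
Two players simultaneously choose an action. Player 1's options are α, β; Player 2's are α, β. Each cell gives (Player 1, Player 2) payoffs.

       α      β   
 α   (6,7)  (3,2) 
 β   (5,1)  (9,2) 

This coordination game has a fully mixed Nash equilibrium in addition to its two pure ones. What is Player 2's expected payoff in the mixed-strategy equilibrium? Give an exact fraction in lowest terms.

Player 1 mixes with probability p on α, chosen so Player 2 is indifferent: 7p + 1(1−p) = 2p + 2(1−p) gives p = 1/6.
Player 2's expected payoff is 7·1/6 + 1·5/6 = 2.

2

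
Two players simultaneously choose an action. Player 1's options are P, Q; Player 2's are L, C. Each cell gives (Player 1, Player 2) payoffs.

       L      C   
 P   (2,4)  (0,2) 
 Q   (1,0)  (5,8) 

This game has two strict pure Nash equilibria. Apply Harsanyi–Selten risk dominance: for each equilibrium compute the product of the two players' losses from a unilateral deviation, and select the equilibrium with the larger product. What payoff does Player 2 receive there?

8

At (P, L): Player 1 loses 2 − 1 = 1 by deviating; Player 2 loses 4 − 2 = 2. Product = 1·2 = 2.
At (Q, C): Player 1 loses 5 − 0 = 5 by deviating; Player 2 loses 8 − 0 = 8. Product = 5·8 = 40.
40 > 2, so (Q, C) is risk-dominant. Player 2's payoff there is 8.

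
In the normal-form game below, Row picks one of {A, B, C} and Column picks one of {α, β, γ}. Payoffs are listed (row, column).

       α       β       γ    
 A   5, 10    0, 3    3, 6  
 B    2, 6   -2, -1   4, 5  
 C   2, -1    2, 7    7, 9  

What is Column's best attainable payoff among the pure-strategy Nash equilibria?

(A, α) is a pure NE (Row: 5 ≥ 2; Column: 10 ≥ 6). Column gets 10.
(C, γ) is a pure NE (Row: 7 ≥ 4; Column: 9 ≥ 7). Column gets 9.
Every other cell has a profitable deviation for at least one player. Highest of {10, 9} is 10.

10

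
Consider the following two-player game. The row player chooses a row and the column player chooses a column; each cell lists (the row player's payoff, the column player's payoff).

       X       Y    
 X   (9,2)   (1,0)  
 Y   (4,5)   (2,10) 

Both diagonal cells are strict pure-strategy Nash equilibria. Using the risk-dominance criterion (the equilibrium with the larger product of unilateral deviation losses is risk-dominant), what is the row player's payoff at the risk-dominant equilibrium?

9

At both X: the row player loses 9 − 4 = 5 by deviating; the column player loses 2 − 0 = 2. Product = 5·2 = 10.
At both Y: the row player loses 2 − 1 = 1 by deviating; the column player loses 10 − 5 = 5. Product = 1·5 = 5.
10 > 5, so both X is risk-dominant. The row player's payoff there is 9.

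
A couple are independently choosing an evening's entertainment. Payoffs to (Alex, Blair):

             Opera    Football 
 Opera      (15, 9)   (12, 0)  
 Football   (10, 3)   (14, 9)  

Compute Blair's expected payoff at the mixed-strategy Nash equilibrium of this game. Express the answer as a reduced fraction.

27/5

Alex mixes with probability p on Opera, chosen so Blair is indifferent: 9p + 3(1−p) = 0p + 9(1−p) gives p = 2/5.
Blair's expected payoff is 9·2/5 + 3·3/5 = 27/5.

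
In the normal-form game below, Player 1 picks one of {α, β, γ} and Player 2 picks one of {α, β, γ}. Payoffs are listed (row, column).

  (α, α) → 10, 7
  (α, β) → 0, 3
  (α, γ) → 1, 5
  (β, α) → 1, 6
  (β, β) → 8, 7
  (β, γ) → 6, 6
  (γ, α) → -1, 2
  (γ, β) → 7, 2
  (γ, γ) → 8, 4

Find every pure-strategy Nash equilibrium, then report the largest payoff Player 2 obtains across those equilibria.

7

Both α is a pure NE (Player 1: 10 ≥ 1; Player 2: 7 ≥ 5). Player 2 gets 7.
Both β is a pure NE (Player 1: 8 ≥ 7; Player 2: 7 ≥ 6). Player 2 gets 7.
Both γ is a pure NE (Player 1: 8 ≥ 6; Player 2: 4 ≥ 2). Player 2 gets 4.
Every other cell has a profitable deviation for at least one player. Highest of {7, 7, 4} is 7.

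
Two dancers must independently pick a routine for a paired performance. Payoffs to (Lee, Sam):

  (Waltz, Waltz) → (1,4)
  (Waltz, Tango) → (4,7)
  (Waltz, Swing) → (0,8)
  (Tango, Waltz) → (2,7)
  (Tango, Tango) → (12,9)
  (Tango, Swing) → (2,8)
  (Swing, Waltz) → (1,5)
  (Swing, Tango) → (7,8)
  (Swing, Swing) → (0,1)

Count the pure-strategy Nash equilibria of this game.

1

Both Tango: Lee gets 12 (best alternative 7); Sam gets 9 (best alternative 8). Neither deviates — NE.
Both Swing is not a NE: Lee would switch to Tango (2 > 0).
No other cell survives both best-response checks, so there is 1 pure NE.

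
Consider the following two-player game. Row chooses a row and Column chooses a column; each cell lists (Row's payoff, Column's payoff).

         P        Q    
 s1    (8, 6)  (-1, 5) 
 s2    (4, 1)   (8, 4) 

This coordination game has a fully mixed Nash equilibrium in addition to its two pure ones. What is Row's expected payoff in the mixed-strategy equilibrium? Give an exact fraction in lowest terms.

68/13

Column mixes with probability q on P, chosen so Row is indifferent: 8q + (-1)(1−q) = 4q + 8(1−q) gives q = 9/13.
Row's expected payoff (from either row, since indifferent) is 8·9/13 + (-1)·4/13 = 68/13.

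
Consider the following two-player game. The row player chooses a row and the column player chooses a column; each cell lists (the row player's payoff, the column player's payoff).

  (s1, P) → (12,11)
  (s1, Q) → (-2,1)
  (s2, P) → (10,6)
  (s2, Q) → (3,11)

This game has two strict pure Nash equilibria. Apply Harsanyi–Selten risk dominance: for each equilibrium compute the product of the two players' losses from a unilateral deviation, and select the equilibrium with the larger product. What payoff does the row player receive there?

3

At (s1, P): the row player loses 12 − 10 = 2 by deviating; the column player loses 11 − 1 = 10. Product = 2·10 = 20.
At (s2, Q): the row player loses 3 − (-2) = 5 by deviating; the column player loses 11 − 6 = 5. Product = 5·5 = 25.
25 > 20, so (s2, Q) is risk-dominant. The row player's payoff there is 3.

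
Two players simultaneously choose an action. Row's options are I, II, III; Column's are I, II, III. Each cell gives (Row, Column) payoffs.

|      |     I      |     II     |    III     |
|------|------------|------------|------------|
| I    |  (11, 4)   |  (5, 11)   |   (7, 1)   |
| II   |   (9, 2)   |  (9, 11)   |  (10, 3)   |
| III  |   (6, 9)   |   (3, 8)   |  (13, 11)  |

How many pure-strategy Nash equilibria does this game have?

2

Both II: Row gets 9 (best alternative 5); Column gets 11 (best alternative 3). Neither deviates — NE.
Both III: Row gets 13 (best alternative 10); Column gets 11 (best alternative 9). Neither deviates — NE.
Both I is not a NE: Column would switch to II (11 > 4).
No other cell survives both best-response checks, so there are 2 pure NE.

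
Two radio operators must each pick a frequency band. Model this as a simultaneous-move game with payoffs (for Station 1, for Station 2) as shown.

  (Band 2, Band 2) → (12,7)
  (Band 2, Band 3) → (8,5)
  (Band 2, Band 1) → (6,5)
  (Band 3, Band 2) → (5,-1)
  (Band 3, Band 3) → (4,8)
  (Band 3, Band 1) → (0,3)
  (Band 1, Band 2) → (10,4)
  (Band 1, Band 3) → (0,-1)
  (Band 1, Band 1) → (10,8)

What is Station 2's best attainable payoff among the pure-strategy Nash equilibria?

Both Band 2 is a pure NE (Station 1: 12 ≥ 10; Station 2: 7 ≥ 5). Station 2 gets 7.
Both Band 1 is a pure NE (Station 1: 10 ≥ 6; Station 2: 8 ≥ 4). Station 2 gets 8.
Every other cell has a profitable deviation for at least one player. Highest of {7, 8} is 8.

8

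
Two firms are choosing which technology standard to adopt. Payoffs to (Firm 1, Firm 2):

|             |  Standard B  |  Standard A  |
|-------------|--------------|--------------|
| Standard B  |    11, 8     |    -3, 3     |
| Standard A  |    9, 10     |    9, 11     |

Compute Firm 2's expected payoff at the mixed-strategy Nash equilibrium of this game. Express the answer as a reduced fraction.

29/3

Firm 1 mixes with probability p on Standard B, chosen so Firm 2 is indifferent: 8p + 10(1−p) = 3p + 11(1−p) gives p = 1/6.
Firm 2's expected payoff is 8·1/6 + 10·5/6 = 29/3.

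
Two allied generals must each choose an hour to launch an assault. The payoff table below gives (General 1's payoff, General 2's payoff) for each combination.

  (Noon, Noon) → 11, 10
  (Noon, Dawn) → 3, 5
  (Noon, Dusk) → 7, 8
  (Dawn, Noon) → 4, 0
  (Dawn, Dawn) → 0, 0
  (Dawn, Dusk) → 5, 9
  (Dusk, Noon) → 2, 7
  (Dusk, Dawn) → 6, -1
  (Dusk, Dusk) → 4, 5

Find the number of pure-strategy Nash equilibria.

1

Both Noon: General 1 gets 11 (best alternative 4); General 2 gets 10 (best alternative 8). Neither deviates — NE.
Both Dusk is not a NE: General 1 would switch to Noon (7 > 4).
No other cell survives both best-response checks, so there is 1 pure NE.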